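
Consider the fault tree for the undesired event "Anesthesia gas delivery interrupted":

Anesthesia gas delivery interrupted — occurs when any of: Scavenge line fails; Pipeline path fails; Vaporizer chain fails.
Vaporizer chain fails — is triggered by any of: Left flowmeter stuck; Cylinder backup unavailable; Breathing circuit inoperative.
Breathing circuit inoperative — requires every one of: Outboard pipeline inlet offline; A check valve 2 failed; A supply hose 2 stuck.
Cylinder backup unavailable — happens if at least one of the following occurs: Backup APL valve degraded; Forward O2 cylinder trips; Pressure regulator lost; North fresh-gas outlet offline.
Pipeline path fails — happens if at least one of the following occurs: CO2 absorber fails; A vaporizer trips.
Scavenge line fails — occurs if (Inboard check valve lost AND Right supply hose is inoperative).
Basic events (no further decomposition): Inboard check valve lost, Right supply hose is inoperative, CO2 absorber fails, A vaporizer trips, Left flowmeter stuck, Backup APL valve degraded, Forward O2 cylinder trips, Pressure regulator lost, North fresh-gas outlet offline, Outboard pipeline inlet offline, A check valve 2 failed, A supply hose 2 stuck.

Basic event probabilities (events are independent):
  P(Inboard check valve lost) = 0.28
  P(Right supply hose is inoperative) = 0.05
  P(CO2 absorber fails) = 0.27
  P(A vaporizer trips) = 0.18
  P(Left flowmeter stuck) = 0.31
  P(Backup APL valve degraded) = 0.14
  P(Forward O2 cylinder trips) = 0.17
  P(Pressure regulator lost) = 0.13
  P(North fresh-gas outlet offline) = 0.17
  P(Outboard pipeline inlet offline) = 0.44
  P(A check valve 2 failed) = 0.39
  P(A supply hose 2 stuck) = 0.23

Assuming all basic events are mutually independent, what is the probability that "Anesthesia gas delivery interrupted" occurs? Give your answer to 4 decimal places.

0.7984

P(Scavenge line fails) [AND] = 0.28 × 0.05 = 0.014000
P(Pipeline path fails) [OR] = 1 − (1−0.27) × (1−0.18) = 0.401400
P(Cylinder backup unavailable) [OR] = 1 − (1−0.14) × (1−0.17) × (1−0.13) × (1−0.17) = 0.484565
P(Breathing circuit inoperative) [AND] = 0.44 × 0.39 × 0.23 = 0.039468
P(Vaporizer chain fails) [OR] = 1 − (1−0.31) × (1−0.484565) × (1−0.039468) = 0.658387
P(Anesthesia gas delivery interrupted) [OR] = 1 − (1−0.014000) × (1−0.401400) × (1−0.658387) = 0.798373
Rounded to 4 decimal places: P(Anesthesia gas delivery interrupted) ≈ 0.7984.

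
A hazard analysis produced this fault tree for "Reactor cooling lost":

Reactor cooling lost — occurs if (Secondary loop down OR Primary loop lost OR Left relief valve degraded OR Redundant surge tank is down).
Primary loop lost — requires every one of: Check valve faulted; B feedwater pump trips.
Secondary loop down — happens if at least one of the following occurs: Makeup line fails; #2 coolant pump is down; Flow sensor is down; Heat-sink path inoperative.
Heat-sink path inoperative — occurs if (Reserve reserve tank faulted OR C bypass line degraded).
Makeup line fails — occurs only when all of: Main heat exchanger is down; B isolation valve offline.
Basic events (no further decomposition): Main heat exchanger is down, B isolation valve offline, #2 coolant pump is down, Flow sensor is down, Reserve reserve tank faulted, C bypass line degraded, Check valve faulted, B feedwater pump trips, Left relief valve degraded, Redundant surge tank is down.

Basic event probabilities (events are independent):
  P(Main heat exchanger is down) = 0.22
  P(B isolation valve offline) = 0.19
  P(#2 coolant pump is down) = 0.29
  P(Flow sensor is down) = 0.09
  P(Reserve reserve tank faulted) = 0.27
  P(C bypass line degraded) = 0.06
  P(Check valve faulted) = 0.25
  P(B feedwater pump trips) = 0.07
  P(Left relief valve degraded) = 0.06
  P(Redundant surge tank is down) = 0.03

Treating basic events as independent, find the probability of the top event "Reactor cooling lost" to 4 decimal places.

P(Makeup line fails) [AND] = 0.22 × 0.19 = 0.041800
P(Heat-sink path inoperative) [OR] = 1 − (1−0.27) × (1−0.06) = 0.313800
P(Secondary loop down) [OR] = 1 − (1−0.041800) × (1−0.29) × (1−0.09) × (1−0.313800) = 0.575178
P(Primary loop lost) [AND] = 0.25 × 0.07 = 0.017500
P(Reactor cooling lost) [OR] = 1 − (1−0.575178) × (1−0.017500) × (1−0.06) × (1−0.03) = 0.619426
Rounded to 4 decimal places: P(Reactor cooling lost) ≈ 0.6194.

0.6194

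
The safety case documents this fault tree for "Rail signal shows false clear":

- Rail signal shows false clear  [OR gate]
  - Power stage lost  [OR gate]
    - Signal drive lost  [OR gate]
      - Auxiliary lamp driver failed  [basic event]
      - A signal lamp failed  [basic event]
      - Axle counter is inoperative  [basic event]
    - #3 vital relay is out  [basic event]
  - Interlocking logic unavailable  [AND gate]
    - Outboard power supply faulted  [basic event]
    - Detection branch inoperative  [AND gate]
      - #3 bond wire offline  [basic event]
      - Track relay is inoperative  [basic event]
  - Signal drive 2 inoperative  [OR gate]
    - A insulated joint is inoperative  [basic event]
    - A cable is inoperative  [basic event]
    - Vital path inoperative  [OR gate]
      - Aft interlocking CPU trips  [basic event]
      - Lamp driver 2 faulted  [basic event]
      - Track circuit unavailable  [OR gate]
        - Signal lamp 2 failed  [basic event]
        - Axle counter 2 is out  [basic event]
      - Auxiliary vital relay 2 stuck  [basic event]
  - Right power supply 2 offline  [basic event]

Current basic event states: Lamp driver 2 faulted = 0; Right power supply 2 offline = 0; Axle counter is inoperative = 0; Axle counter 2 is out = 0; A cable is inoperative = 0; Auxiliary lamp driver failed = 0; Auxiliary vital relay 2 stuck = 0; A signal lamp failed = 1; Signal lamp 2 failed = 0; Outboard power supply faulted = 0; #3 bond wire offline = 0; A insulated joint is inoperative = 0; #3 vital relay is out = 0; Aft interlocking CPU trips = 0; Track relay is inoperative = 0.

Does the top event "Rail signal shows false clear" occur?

Yes

Signal drive lost [OR]: Auxiliary lamp driver failed=not, A signal lamp failed=occurs, Axle counter is inoperative=not → at least one input occurs → occurs.
Power stage lost [OR]: Signal drive lost=occurs, #3 vital relay is out=not → at least one input occurs → occurs.
Detection branch inoperative [AND]: #3 bond wire offline=not, Track relay is inoperative=not → not all inputs occur → does not occur.
Interlocking logic unavailable [AND]: Outboard power supply faulted=not, Detection branch inoperative=not → not all inputs occur → does not occur.
Track circuit unavailable [OR]: Signal lamp 2 failed=not, Axle counter 2 is out=not → no input occurs → does not occur.
Vital path inoperative [OR]: Aft interlocking CPU trips=not, Lamp driver 2 faulted=not, Track circuit unavailable=not, Auxiliary vital relay 2 stuck=not → no input occurs → does not occur.
Signal drive 2 inoperative [OR]: A insulated joint is inoperative=not, A cable is inoperative=not, Vital path inoperative=not → no input occurs → does not occur.
Rail signal shows false clear [OR]: Power stage lost=occurs, Interlocking logic unavailable=not, Signal drive 2 inoperative=not, Right power supply 2 offline=not → at least one input occurs → occurs.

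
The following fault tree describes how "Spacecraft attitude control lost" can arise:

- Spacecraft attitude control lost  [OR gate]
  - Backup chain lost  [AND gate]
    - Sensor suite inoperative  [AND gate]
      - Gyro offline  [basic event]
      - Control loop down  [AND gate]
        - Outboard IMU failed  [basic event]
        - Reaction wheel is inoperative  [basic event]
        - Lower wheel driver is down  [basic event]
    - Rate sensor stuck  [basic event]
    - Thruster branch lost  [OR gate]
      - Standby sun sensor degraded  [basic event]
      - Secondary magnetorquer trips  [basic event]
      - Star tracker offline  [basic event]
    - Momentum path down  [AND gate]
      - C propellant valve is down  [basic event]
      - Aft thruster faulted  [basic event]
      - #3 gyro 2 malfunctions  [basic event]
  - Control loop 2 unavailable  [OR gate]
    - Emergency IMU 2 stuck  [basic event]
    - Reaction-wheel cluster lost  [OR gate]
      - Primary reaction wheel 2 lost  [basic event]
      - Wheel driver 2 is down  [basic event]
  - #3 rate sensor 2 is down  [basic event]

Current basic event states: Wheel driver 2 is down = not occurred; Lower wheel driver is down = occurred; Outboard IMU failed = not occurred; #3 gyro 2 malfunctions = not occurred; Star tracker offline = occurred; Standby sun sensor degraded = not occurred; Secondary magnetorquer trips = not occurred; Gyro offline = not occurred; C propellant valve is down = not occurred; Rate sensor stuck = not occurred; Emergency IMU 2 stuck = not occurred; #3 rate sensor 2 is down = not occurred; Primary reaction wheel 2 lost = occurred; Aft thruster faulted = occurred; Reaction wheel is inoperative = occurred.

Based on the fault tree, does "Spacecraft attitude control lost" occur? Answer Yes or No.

Control loop down [AND]: Outboard IMU failed=not, Reaction wheel is inoperative=occurs, Lower wheel driver is down=occurs → not all inputs occur → does not occur.
Sensor suite inoperative [AND]: Gyro offline=not, Control loop down=not → not all inputs occur → does not occur.
Thruster branch lost [OR]: Standby sun sensor degraded=not, Secondary magnetorquer trips=not, Star tracker offline=occurs → at least one input occurs → occurs.
Momentum path down [AND]: C propellant valve is down=not, Aft thruster faulted=occurs, #3 gyro 2 malfunctions=not → not all inputs occur → does not occur.
Backup chain lost [AND]: Sensor suite inoperative=not, Rate sensor stuck=not, Thruster branch lost=occurs, Momentum path down=not → not all inputs occur → does not occur.
Reaction-wheel cluster lost [OR]: Primary reaction wheel 2 lost=occurs, Wheel driver 2 is down=not → at least one input occurs → occurs.
Control loop 2 unavailable [OR]: Emergency IMU 2 stuck=not, Reaction-wheel cluster lost=occurs → at least one input occurs → occurs.
Spacecraft attitude control lost [OR]: Backup chain lost=not, Control loop 2 unavailable=occurs, #3 rate sensor 2 is down=not → at least one input occurs → occurs.

Yes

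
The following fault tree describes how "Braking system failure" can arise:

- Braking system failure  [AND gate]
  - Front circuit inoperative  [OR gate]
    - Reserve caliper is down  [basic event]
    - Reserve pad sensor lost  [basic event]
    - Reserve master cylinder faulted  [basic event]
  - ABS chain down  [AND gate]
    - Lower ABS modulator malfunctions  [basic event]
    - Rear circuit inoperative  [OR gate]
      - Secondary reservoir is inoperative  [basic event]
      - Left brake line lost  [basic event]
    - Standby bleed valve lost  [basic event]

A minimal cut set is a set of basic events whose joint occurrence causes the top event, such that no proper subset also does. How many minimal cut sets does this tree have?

Front circuit inoperative [OR]: union of children's cut sets → 3 cut set(s).
Rear circuit inoperative [OR]: union of children's cut sets → 2 cut set(s).
ABS chain down [AND]: one cut set from each child combined → 1 × 2 × 1 = 2 cut set(s).
Braking system failure [AND]: one cut set from each child combined → 3 × 2 = 6 cut set(s).
Minimal cut sets: {Lower ABS modulator malfunctions, Reserve caliper is down, Secondary reservoir is inoperative, Standby bleed valve lost}; {Left brake line lost, Lower ABS modulator malfunctions, Reserve caliper is down, Standby bleed valve lost}; {Lower ABS modulator malfunctions, Reserve pad sensor lost, Secondary reservoir is inoperative, Standby bleed valve lost}; {Left brake line lost, Lower ABS modulator malfunctions, Reserve pad sensor lost, Standby bleed valve lost}; {Lower ABS modulator malfunctions, Reserve master cylinder faulted, Secondary reservoir is inoperative, Standby bleed valve lost}; {Left brake line lost, Lower ABS modulator malfunctions, Reserve master cylinder faulted, Standby bleed valve lost}.

6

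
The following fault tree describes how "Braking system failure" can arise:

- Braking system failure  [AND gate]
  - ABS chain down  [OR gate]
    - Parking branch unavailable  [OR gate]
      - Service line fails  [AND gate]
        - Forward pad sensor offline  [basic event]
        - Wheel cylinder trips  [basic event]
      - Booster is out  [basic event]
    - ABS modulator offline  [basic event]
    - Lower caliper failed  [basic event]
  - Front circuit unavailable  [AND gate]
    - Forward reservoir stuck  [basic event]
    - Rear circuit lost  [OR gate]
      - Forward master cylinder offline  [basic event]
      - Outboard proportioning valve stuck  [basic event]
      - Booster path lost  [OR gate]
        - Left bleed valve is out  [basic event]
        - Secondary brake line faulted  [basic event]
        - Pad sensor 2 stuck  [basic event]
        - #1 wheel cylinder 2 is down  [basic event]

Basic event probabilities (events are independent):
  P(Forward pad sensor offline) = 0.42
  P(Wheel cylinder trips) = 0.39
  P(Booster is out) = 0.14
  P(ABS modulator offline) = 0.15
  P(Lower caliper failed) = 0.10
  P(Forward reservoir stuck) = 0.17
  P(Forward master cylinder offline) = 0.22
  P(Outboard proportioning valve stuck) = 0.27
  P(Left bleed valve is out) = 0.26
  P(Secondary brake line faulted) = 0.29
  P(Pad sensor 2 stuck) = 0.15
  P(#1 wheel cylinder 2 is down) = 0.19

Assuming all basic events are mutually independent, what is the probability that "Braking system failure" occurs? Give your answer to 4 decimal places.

P(Service line fails) [AND] = 0.42 × 0.39 = 0.163800
P(Parking branch unavailable) [OR] = 1 − (1−0.163800) × (1−0.14) = 0.280868
P(ABS chain down) [OR] = 1 − (1−0.280868) × (1−0.15) × (1−0.10) = 0.449864
P(Booster path lost) [OR] = 1 − (1−0.26) × (1−0.29) × (1−0.15) × (1−0.19) = 0.638262
P(Rear circuit lost) [OR] = 1 − (1−0.22) × (1−0.27) × (1−0.638262) = 0.794026
P(Front circuit unavailable) [AND] = 0.17 × 0.794026 = 0.134984
P(Braking system failure) [AND] = 0.449864 × 0.134984 = 0.060724
Rounded to 4 decimal places: P(Braking system failure) ≈ 0.0607.

0.0607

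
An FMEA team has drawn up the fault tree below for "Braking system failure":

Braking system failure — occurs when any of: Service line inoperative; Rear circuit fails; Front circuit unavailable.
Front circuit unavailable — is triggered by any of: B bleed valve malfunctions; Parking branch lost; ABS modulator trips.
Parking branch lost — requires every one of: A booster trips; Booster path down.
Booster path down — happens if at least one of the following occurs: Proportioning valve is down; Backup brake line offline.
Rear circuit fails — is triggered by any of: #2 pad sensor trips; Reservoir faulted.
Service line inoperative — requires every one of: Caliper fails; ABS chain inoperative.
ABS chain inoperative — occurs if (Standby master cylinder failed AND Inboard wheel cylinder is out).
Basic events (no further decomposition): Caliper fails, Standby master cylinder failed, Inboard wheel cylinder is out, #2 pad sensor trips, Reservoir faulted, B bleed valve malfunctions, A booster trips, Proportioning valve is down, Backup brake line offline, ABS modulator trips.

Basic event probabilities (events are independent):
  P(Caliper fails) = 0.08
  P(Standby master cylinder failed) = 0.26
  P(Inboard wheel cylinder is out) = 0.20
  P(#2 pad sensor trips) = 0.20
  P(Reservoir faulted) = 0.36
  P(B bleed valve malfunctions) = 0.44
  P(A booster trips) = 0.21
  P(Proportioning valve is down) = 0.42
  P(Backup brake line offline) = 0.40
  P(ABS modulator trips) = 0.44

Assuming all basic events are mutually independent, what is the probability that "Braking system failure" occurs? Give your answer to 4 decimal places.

P(ABS chain inoperative) [AND] = 0.26 × 0.20 = 0.052000
P(Service line inoperative) [AND] = 0.08 × 0.052000 = 0.004160
P(Rear circuit fails) [OR] = 1 − (1−0.20) × (1−0.36) = 0.488000
P(Booster path down) [OR] = 1 − (1−0.42) × (1−0.40) = 0.652000
P(Parking branch lost) [AND] = 0.21 × 0.652000 = 0.136920
P(Front circuit unavailable) [OR] = 1 − (1−0.44) × (1−0.136920) × (1−0.44) = 0.729338
P(Braking system failure) [OR] = 1 − (1−0.004160) × (1−0.488000) × (1−0.729338) = 0.861998
Rounded to 4 decimal places: P(Braking system failure) ≈ 0.8620.

0.8620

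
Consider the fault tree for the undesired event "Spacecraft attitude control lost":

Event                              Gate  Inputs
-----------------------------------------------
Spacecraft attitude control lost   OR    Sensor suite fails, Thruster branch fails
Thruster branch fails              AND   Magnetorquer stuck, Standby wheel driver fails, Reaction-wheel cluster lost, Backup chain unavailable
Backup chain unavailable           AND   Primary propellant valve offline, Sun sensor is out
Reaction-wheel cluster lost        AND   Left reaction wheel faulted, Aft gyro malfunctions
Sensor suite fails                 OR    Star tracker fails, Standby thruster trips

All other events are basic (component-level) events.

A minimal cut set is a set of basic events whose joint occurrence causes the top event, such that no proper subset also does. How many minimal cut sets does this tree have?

Sensor suite fails [OR]: union of children's cut sets → 2 cut set(s).
Reaction-wheel cluster lost [AND]: one cut set from each child combined → 1 × 1 = 1 cut set(s).
Backup chain unavailable [AND]: one cut set from each child combined → 1 × 1 = 1 cut set(s).
Thruster branch fails [AND]: one cut set from each child combined → 1 × 1 × 1 × 1 = 1 cut set(s).
Spacecraft attitude control lost [OR]: union of children's cut sets → 3 cut set(s).
Minimal cut sets: {Star tracker fails}; {Standby thruster trips}; {Aft gyro malfunctions, Left reaction wheel faulted, Magnetorquer stuck, Primary propellant valve offline, Standby wheel driver fails, Sun sensor is out}.

3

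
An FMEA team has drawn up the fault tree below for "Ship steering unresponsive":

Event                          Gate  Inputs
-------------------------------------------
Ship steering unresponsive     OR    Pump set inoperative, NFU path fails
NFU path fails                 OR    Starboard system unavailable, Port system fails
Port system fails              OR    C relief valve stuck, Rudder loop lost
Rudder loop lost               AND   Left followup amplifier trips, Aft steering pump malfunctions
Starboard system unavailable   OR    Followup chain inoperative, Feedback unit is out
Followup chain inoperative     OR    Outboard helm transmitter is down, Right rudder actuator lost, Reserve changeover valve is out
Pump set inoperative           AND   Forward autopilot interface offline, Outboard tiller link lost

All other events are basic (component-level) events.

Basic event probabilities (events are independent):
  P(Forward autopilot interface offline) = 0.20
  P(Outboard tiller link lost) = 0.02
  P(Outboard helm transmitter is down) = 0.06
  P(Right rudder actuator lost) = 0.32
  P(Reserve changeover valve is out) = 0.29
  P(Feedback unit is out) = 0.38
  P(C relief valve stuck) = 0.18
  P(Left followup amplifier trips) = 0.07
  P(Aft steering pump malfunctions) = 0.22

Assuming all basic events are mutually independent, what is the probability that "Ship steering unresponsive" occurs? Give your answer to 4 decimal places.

0.7737

P(Pump set inoperative) [AND] = 0.20 × 0.02 = 0.004000
P(Followup chain inoperative) [OR] = 1 − (1−0.06) × (1−0.32) × (1−0.29) = 0.546168
P(Starboard system unavailable) [OR] = 1 − (1−0.546168) × (1−0.38) = 0.718624
P(Rudder loop lost) [AND] = 0.07 × 0.22 = 0.015400
P(Port system fails) [OR] = 1 − (1−0.18) × (1−0.015400) = 0.192628
P(NFU path fails) [OR] = 1 − (1−0.718624) × (1−0.192628) = 0.772825
P(Ship steering unresponsive) [OR] = 1 − (1−0.004000) × (1−0.772825) = 0.773734
Rounded to 4 decimal places: P(Ship steering unresponsive) ≈ 0.7737.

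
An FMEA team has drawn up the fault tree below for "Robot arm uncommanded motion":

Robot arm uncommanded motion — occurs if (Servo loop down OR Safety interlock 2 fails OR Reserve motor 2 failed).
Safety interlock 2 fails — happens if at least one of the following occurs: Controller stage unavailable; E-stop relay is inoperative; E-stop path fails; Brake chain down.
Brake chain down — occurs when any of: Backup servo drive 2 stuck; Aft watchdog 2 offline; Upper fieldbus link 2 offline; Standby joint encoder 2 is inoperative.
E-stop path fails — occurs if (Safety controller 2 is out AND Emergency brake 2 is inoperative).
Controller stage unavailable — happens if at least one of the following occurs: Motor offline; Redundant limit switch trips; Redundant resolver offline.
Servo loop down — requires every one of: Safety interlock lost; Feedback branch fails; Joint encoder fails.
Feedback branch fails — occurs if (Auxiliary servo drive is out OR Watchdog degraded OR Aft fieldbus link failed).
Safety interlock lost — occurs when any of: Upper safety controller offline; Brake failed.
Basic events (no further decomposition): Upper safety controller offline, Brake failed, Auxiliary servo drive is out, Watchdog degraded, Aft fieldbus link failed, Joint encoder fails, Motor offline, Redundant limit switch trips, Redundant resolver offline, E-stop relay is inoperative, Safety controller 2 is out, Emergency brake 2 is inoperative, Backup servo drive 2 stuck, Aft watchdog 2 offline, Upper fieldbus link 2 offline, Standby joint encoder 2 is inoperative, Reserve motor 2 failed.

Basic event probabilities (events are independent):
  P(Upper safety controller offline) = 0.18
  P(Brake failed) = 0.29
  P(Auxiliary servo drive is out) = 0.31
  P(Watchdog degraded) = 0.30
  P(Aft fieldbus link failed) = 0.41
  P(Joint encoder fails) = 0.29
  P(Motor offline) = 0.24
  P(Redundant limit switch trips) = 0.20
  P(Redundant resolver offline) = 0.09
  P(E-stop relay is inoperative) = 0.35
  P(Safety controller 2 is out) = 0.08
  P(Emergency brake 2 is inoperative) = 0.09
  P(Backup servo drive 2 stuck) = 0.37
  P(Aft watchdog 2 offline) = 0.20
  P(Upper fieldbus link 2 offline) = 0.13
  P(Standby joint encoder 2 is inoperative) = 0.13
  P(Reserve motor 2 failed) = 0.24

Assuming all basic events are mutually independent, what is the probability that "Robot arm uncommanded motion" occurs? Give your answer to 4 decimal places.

0.9055

P(Safety interlock lost) [OR] = 1 − (1−0.18) × (1−0.29) = 0.417800
P(Feedback branch fails) [OR] = 1 − (1−0.31) × (1−0.30) × (1−0.41) = 0.715030
P(Servo loop down) [AND] = 0.417800 × 0.715030 × 0.29 = 0.086634
P(Controller stage unavailable) [OR] = 1 − (1−0.24) × (1−0.20) × (1−0.09) = 0.446720
P(E-stop path fails) [AND] = 0.08 × 0.09 = 0.007200
P(Brake chain down) [OR] = 1 − (1−0.37) × (1−0.20) × (1−0.13) × (1−0.13) = 0.618522
P(Safety interlock 2 fails) [OR] = 1 − (1−0.446720) × (1−0.35) × (1−0.007200) × (1−0.618522) = 0.863796
P(Robot arm uncommanded motion) [OR] = 1 − (1−0.086634) × (1−0.863796) × (1−0.24) = 0.905453
Rounded to 4 decimal places: P(Robot arm uncommanded motion) ≈ 0.9055.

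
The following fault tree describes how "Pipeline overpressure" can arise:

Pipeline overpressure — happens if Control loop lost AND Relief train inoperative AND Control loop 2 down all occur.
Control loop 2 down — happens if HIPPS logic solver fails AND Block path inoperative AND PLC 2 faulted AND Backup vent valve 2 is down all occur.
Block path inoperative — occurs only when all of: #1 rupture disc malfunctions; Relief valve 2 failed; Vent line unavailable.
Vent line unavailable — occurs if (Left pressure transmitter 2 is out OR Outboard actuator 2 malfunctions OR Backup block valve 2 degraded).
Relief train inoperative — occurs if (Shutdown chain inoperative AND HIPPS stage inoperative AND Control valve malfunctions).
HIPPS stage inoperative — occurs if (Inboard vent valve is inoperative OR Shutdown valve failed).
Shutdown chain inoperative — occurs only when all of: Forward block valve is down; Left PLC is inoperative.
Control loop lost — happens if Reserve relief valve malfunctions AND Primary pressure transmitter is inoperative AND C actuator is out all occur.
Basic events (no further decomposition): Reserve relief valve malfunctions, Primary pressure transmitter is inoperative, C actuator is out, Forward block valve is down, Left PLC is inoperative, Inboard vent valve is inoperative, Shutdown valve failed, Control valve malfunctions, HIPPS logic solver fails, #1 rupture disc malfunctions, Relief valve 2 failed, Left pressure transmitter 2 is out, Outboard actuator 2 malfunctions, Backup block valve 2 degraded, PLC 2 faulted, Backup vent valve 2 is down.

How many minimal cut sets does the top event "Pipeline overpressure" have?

Control loop lost [AND]: one cut set from each child combined → 1 × 1 × 1 = 1 cut set(s).
Shutdown chain inoperative [AND]: one cut set from each child combined → 1 × 1 = 1 cut set(s).
HIPPS stage inoperative [OR]: union of children's cut sets → 2 cut set(s).
Relief train inoperative [AND]: one cut set from each child combined → 1 × 2 × 1 = 2 cut set(s).
Vent line unavailable [OR]: union of children's cut sets → 3 cut set(s).
Block path inoperative [AND]: one cut set from each child combined → 1 × 1 × 3 = 3 cut set(s).
Control loop 2 down [AND]: one cut set from each child combined → 1 × 3 × 1 × 1 = 3 cut set(s).
Pipeline overpressure [AND]: one cut set from each child combined → 1 × 2 × 3 = 6 cut set(s).
Minimal cut sets: {#1 rupture disc malfunctions, Backup vent valve 2 is down, C actuator is out, Control valve malfunctions, Forward block valve is down, HIPPS logic solver fails, Inboard vent valve is inoperative, Left PLC is inoperative, Left pressure transmitter 2 is out, PLC 2 faulted, Primary pressure transmitter is inoperative, Relief valve 2 failed, Reserve relief valve malfunctions}; {#1 rupture disc malfunctions, Backup vent valve 2 is down, C actuator is out, Control valve malfunctions, Forward block valve is down, HIPPS logic solver fails, Inboard vent valve is inoperative, Left PLC is inoperative, Outboard actuator 2 malfunctions, PLC 2 faulted, Primary pressure transmitter is inoperative, Relief valve 2 failed, Reserve relief valve malfunctions}; {#1 rupture disc malfunctions, Backup block valve 2 degraded, Backup vent valve 2 is down, C actuator is out, Control valve malfunctions, Forward block valve is down, HIPPS logic solver fails, Inboard vent valve is inoperative, Left PLC is inoperative, PLC 2 faulted, Primary pressure transmitter is inoperative, Relief valve 2 failed, Reserve relief valve malfunctions}; {#1 rupture disc malfunctions, Backup vent valve 2 is down, C actuator is out, Control valve malfunctions, Forward block valve is down, HIPPS logic solver fails, Left PLC is inoperative, Left pressure transmitter 2 is out, PLC 2 faulted, Primary pressure transmitter is inoperative, Relief valve 2 failed, Reserve relief valve malfunctions, Shutdown valve failed}; {#1 rupture disc malfunctions, Backup vent valve 2 is down, C actuator is out, Control valve malfunctions, Forward block valve is down, HIPPS logic solver fails, Left PLC is inoperative, Outboard actuator 2 malfunctions, PLC 2 faulted, Primary pressure transmitter is inoperative, Relief valve 2 failed, Reserve relief valve malfunctions, Shutdown valve failed}; {#1 rupture disc malfunctions, Backup block valve 2 degraded, Backup vent valve 2 is down, C actuator is out, Control valve malfunctions, Forward block valve is down, HIPPS logic solver fails, Left PLC is inoperative, PLC 2 faulted, Primary pressure transmitter is inoperative, Relief valve 2 failed, Reserve relief valve malfunctions, Shutdown valve failed}.

6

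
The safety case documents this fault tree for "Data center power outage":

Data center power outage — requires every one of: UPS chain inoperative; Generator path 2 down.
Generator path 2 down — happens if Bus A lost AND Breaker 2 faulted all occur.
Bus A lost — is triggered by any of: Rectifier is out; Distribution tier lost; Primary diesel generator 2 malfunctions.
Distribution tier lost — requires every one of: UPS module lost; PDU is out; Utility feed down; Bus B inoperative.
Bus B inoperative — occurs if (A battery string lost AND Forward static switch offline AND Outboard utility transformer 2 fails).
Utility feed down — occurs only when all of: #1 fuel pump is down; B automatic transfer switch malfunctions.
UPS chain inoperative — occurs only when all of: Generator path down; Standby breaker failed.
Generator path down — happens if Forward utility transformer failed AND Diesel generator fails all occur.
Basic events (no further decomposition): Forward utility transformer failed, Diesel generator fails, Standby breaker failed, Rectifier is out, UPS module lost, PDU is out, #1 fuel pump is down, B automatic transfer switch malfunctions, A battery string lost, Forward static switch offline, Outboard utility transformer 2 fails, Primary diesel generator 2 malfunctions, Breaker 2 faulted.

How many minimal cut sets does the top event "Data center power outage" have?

Generator path down [AND]: one cut set from each child combined → 1 × 1 = 1 cut set(s).
UPS chain inoperative [AND]: one cut set from each child combined → 1 × 1 = 1 cut set(s).
Utility feed down [AND]: one cut set from each child combined → 1 × 1 = 1 cut set(s).
Bus B inoperative [AND]: one cut set from each child combined → 1 × 1 × 1 = 1 cut set(s).
Distribution tier lost [AND]: one cut set from each child combined → 1 × 1 × 1 × 1 = 1 cut set(s).
Bus A lost [OR]: union of children's cut sets → 3 cut set(s).
Generator path 2 down [AND]: one cut set from each child combined → 3 × 1 = 3 cut set(s).
Data center power outage [AND]: one cut set from each child combined → 1 × 3 = 3 cut set(s).
Minimal cut sets: {Breaker 2 faulted, Diesel generator fails, Forward utility transformer failed, Rectifier is out, Standby breaker failed}; {#1 fuel pump is down, A battery string lost, B automatic transfer switch malfunctions, Breaker 2 faulted, Diesel generator fails, Forward static switch offline, Forward utility transformer failed, Outboard utility transformer 2 fails, PDU is out, Standby breaker failed, UPS module lost}; {Breaker 2 faulted, Diesel generator fails, Forward utility transformer failed, Primary diesel generator 2 malfunctions, Standby breaker failed}.

3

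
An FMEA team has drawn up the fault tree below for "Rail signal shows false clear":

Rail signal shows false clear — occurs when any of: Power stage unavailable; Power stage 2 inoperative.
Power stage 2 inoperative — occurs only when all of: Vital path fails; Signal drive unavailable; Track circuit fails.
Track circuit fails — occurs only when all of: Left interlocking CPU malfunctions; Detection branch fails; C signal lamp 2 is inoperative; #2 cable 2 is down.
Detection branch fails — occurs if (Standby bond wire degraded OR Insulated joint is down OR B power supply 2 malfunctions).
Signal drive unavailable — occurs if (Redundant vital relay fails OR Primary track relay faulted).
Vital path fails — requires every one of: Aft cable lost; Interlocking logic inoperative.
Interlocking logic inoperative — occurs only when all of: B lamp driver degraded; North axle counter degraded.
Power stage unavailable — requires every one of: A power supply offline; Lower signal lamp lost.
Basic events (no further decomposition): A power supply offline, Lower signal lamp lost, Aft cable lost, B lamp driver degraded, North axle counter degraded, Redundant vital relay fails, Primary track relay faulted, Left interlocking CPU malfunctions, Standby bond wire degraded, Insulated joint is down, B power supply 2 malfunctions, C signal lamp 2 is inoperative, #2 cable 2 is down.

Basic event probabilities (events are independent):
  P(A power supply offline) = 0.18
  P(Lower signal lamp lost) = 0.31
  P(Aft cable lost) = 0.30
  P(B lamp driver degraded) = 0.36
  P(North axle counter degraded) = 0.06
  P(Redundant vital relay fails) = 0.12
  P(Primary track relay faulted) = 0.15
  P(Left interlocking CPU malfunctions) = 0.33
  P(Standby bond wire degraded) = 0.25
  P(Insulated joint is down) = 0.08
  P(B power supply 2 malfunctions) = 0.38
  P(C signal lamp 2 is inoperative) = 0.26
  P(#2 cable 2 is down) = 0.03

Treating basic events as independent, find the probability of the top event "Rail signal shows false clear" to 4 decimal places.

P(Power stage unavailable) [AND] = 0.18 × 0.31 = 0.055800
P(Interlocking logic inoperative) [AND] = 0.36 × 0.06 = 0.021600
P(Vital path fails) [AND] = 0.30 × 0.021600 = 0.006480
P(Signal drive unavailable) [OR] = 1 − (1−0.12) × (1−0.15) = 0.252000
P(Detection branch fails) [OR] = 1 − (1−0.25) × (1−0.08) × (1−0.38) = 0.572200
P(Track circuit fails) [AND] = 0.33 × 0.572200 × 0.26 × 0.03 = 0.001473
P(Power stage 2 inoperative) [AND] = 0.006480 × 0.252000 × 0.001473 = 0.000002
P(Rail signal shows false clear) [OR] = 1 − (1−0.055800) × (1−0.000002) = 0.055802
Rounded to 4 decimal places: P(Rail signal shows false clear) ≈ 0.0558.

0.0558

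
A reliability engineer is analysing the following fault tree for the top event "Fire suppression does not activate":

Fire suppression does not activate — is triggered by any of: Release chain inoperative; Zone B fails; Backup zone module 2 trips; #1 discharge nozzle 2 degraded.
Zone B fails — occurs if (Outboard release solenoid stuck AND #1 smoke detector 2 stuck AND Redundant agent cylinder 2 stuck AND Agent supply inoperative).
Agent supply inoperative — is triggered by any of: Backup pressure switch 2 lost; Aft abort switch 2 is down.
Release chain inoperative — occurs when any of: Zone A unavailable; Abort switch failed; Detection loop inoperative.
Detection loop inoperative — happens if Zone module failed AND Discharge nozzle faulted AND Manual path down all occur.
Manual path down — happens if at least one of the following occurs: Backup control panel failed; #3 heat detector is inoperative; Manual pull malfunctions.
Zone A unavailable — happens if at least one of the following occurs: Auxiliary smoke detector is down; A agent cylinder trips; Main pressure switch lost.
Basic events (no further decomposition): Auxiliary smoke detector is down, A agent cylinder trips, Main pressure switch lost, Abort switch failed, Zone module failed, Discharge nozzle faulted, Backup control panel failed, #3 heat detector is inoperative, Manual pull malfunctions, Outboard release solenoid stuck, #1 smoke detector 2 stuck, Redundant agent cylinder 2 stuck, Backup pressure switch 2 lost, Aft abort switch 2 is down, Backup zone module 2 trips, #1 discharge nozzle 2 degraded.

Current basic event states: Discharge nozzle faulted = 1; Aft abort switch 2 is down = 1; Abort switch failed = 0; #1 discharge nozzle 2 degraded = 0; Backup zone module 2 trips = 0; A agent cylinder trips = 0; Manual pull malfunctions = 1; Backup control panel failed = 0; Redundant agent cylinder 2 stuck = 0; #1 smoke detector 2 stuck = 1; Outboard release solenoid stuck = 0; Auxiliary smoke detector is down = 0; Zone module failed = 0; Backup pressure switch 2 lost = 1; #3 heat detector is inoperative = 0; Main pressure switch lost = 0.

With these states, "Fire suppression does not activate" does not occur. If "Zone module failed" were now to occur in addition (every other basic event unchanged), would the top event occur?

Yes

Counterfactual: set "Zone module failed" to occurred.
Zone A unavailable [OR]: Auxiliary smoke detector is down=not, A agent cylinder trips=not, Main pressure switch lost=not → no input occurs → does not occur.
Manual path down [OR]: Backup control panel failed=not, #3 heat detector is inoperative=not, Manual pull malfunctions=occurs → at least one input occurs → occurs.
Detection loop inoperative [AND]: Zone module failed=occurs, Discharge nozzle faulted=occurs, Manual path down=occurs → all inputs occur → occurs.
Release chain inoperative [OR]: Zone A unavailable=not, Abort switch failed=not, Detection loop inoperative=occurs → at least one input occurs → occurs.
Agent supply inoperative [OR]: Backup pressure switch 2 lost=occurs, Aft abort switch 2 is down=occurs → at least one input occurs → occurs.
Zone B fails [AND]: Outboard release solenoid stuck=not, #1 smoke detector 2 stuck=occurs, Redundant agent cylinder 2 stuck=not, Agent supply inoperative=occurs → not all inputs occur → does not occur.
Fire suppression does not activate [OR]: Release chain inoperative=occurs, Zone B fails=not, Backup zone module 2 trips=not, #1 discharge nozzle 2 degraded=not → at least one input occurs → occurs.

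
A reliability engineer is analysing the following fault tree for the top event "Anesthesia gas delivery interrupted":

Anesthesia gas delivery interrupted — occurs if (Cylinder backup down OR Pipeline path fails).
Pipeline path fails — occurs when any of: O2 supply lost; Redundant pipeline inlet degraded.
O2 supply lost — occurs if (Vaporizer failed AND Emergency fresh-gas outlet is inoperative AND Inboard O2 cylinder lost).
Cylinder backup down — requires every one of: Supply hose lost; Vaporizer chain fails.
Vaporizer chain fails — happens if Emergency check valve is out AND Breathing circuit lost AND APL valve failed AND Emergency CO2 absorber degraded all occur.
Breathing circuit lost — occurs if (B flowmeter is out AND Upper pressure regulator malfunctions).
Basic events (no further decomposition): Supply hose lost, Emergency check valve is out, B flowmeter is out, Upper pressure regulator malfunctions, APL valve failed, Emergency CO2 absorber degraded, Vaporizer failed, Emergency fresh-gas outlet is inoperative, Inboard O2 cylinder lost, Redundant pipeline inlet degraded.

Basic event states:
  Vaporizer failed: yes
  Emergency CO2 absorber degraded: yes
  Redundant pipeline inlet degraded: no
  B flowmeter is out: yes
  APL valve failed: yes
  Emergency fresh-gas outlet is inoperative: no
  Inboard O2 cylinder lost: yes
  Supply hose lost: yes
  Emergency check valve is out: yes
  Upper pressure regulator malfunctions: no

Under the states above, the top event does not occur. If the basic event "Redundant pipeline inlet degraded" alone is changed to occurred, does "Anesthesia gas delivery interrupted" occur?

Yes

Counterfactual: set "Redundant pipeline inlet degraded" to occurred.
Breathing circuit lost [AND]: B flowmeter is out=occurs, Upper pressure regulator malfunctions=not → not all inputs occur → does not occur.
Vaporizer chain fails [AND]: Emergency check valve is out=occurs, Breathing circuit lost=not, APL valve failed=occurs, Emergency CO2 absorber degraded=occurs → not all inputs occur → does not occur.
Cylinder backup down [AND]: Supply hose lost=occurs, Vaporizer chain fails=not → not all inputs occur → does not occur.
O2 supply lost [AND]: Vaporizer failed=occurs, Emergency fresh-gas outlet is inoperative=not, Inboard O2 cylinder lost=occurs → not all inputs occur → does not occur.
Pipeline path fails [OR]: O2 supply lost=not, Redundant pipeline inlet degraded=occurs → at least one input occurs → occurs.
Anesthesia gas delivery interrupted [OR]: Cylinder backup down=not, Pipeline path fails=occurs → at least one input occurs → occurs.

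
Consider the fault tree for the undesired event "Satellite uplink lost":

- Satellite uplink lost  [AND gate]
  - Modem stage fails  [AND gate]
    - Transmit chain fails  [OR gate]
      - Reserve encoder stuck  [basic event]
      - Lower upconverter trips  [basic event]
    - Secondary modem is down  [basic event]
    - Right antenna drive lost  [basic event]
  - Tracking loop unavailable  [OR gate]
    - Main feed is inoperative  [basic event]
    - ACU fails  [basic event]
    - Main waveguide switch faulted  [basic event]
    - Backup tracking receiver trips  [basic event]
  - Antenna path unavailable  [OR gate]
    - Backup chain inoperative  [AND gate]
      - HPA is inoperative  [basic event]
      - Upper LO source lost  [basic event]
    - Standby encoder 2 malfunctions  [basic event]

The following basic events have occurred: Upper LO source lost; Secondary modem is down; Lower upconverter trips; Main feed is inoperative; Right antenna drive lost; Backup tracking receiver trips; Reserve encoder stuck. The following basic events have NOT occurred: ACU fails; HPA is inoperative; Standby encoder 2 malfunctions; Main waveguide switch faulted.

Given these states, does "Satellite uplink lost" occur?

No

Transmit chain fails [OR]: Reserve encoder stuck=occurs, Lower upconverter trips=occurs → at least one input occurs → occurs.
Modem stage fails [AND]: Transmit chain fails=occurs, Secondary modem is down=occurs, Right antenna drive lost=occurs → all inputs occur → occurs.
Tracking loop unavailable [OR]: Main feed is inoperative=occurs, ACU fails=not, Main waveguide switch faulted=not, Backup tracking receiver trips=occurs → at least one input occurs → occurs.
Backup chain inoperative [AND]: HPA is inoperative=not, Upper LO source lost=occurs → not all inputs occur → does not occur.
Antenna path unavailable [OR]: Backup chain inoperative=not, Standby encoder 2 malfunctions=not → no input occurs → does not occur.
Satellite uplink lost [AND]: Modem stage fails=occurs, Tracking loop unavailable=occurs, Antenna path unavailable=not → not all inputs occur → does not occur.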